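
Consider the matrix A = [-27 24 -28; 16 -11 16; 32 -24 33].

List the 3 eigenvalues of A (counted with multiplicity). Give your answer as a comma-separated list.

-11, 1, 5

The characteristic polynomial is p(t) = det(tI - A).
Cofactor expansion gives p(t) = t^3 + 5t^2 - 61t + 55.
Rational-root test: t = -11 gives p(-11) = 0.
Dividing by (t + 11) leaves t^2 - 6t + 5.
The quadratic factors as (t - 1)·(t - 5).
Eigenvalues: -11, 1, 5.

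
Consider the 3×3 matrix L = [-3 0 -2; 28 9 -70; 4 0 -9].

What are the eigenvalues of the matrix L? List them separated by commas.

Compute the characteristic polynomial p(t) = det(tI - L).
Cofactor expansion gives p(t) = t^3 + 3t^2 - 73t - 315.
Rational-root test: t = -5 gives p(-5) = 0.
Factor out (t + 5): p(t) = (t + 5)·(t^2 - 2t - 63).
The quadratic factors as (t + 7)·(t - 9).
Eigenvalues: -7, -5, 9.

-7, -5, 9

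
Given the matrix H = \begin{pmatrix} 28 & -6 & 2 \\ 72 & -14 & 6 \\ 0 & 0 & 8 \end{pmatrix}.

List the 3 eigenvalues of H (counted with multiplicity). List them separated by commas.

The characteristic polynomial is p(r) = det(rI - H).
Cofactor expansion gives p(r) = r^3 - 22r^2 + 152r - 320.
Since p(8) = 0, r = 8 is a root.
Dividing by (r - 8) leaves r^2 - 14r + 40.
The quadratic factors as (r - 4)·(r - 10).
Eigenvalues: 4, 8, 10.

4, 8, 10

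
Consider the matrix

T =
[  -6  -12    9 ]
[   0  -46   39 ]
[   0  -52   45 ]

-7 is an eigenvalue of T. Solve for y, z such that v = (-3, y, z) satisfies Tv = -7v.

We need (T + 7I)v = 0.
T + 7I = [[1, -12, 9], [0, -39, 39], [0, -52, 52]].
Row 1: (1)·-3 + (-12)·y + (9)·z = 0
Row 2: (0)·-3 + (-39)·y + (39)·z = 0
Row 3: (0)·-3 + (-52)·y + (52)·z = 0
Solving gives y = -1, z = -1.
Check: T·(-3, -1, -1) = (21, 7, 7) = -7·(-3, -1, -1).

-1, -1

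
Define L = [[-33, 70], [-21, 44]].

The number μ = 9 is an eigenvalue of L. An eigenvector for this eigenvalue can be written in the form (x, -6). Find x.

-10

We need (L - 9I)v = 0.
L - 9I = [[-42, 70], [-21, 35]].
Row 1: (-42)·x + (70)·-6 = 0
Row 2: (-21)·x + (35)·-6 = 0
Solving gives x = -10.
Check: L·(-10, -6) = (-90, -54) = 9·(-10, -6).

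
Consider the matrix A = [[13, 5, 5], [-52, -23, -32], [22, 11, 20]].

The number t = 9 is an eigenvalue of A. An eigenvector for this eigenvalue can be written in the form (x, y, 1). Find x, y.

0, -1

We need (A - 9I)v = 0.
A - 9I = [[4, 5, 5], [-52, -32, -32], [22, 11, 11]].
Row 1: (4)·x + (5)·y + (5)·1 = 0
Row 2: (-52)·x + (-32)·y + (-32)·1 = 0
Row 3: (22)·x + (11)·y + (11)·1 = 0
Solving gives x = 0, y = -1.
Check: A·(0, -1, 1) = (0, -9, 9) = 9·(0, -1, 1).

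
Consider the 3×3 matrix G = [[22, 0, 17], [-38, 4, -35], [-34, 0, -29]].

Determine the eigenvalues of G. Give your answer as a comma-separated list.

-12, 4, 5

Set up det(μI - G) = 0.
Expanding along the first row, p(μ) = μ^3 + 3μ^2 - 88μ + 240.
Since p(5) = 0, μ = 5 is a root.
Factor out (μ - 5): p(μ) = (μ - 5)·(μ^2 + 8μ - 48).
The quadratic factors as (μ + 12)·(μ - 4).
Eigenvalues: -12, 4, 5.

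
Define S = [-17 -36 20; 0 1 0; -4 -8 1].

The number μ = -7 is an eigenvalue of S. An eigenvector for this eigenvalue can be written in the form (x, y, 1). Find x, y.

We need (S + 7I)v = 0.
S + 7I = [[-10, -36, 20], [0, 8, 0], [-4, -8, 8]].
Row 1: (-10)·x + (-36)·y + (20)·1 = 0
Row 2: (0)·x + (8)·y + (0)·1 = 0
Row 3: (-4)·x + (-8)·y + (8)·1 = 0
Solving gives x = 2, y = 0.
Check: S·(2, 0, 1) = (-14, 0, -7) = -7·(2, 0, 1).

2, 0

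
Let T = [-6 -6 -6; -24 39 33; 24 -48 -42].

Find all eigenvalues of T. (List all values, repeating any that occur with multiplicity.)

Set up det(lambda·I - T) = 0.
Expanding along the first row, p(lambda) = lambda^3 + 9·lambda^2 - 36·lambda - 324.
Since p(-9) = 0, lambda = -9 is a root.
Dividing by (lambda + 9) leaves lambda^2 - 36.
The quadratic factors as (lambda + 6)·(lambda - 6).
Eigenvalues: -9, -6, 6.

-9, -6, 6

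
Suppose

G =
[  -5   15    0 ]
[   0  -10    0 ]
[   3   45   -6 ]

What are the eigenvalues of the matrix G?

Set up det(μI - G) = 0.
Expanding the 3×3 determinant: p(μ) = μ^3 + 21μ^2 + 140μ + 300.
Rational-root test: μ = -10 gives p(-10) = 0.
Factor out (μ + 10): p(μ) = (μ + 10)·(μ^2 + 11μ + 30).
The quadratic factors as (μ + 6)·(μ + 5).
Eigenvalues: -10, -6, -5.

-10, -6, -5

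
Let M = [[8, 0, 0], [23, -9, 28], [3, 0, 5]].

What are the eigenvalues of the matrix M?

Compute the characteristic polynomial p(λ) = det(λI - M).
Expanding along the first row, p(λ) = λ^3 - 4λ^2 - 77λ + 360.
Since p(5) = 0, λ = 5 is a root.
Factor out (λ - 5): p(λ) = (λ - 5)·(λ^2 + λ - 72).
The quadratic factors as (λ + 9)·(λ - 8).
Eigenvalues: -9, 5, 8.

-9, 5, 8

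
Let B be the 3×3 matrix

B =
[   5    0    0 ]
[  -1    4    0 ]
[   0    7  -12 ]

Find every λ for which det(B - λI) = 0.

B is lower triangular, so its eigenvalues are the diagonal entries.
Diagonal: 5, 4, -12.

-12, 4, 5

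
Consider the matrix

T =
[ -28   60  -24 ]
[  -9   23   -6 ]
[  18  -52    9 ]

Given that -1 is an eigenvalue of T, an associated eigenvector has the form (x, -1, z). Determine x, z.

We need (T + 1I)v = 0.
T + 1I = [[-27, 60, -24], [-9, 24, -6], [18, -52, 10]].
Row 1: (-27)·x + (60)·-1 + (-24)·z = 0
Row 2: (-9)·x + (24)·-1 + (-6)·z = 0
Row 3: (18)·x + (-52)·-1 + (10)·z = 0
Solving gives x = -4, z = 2.
Check: T·(-4, -1, 2) = (4, 1, -2) = -1·(-4, -1, 2).

-4, 2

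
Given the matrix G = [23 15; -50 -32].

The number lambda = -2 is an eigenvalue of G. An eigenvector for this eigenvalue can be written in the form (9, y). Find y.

We need (G + 2I)v = 0.
G + 2I = [[25, 15], [-50, -30]].
Row 1: (25)·9 + (15)·y = 0
Row 2: (-50)·9 + (-30)·y = 0
Solving gives y = -15.
Check: G·(9, -15) = (-18, 30) = -2·(9, -15).

-15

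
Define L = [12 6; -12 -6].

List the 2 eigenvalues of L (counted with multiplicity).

0, 6

det(L - tI) = (12 - t)(-6 - t) - (6)·(-12) = t^2 - 6t.
This factors as t·(t - 6) = 0.
Eigenvalues: 0, 6.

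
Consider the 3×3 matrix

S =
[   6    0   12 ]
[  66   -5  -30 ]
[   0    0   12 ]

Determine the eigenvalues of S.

Compute the characteristic polynomial p(μ) = det(μI - S).
Expanding along the first row, p(μ) = μ^3 - 13μ^2 - 18μ + 360.
Since p(-5) = 0, μ = -5 is a root.
Factor out (μ + 5): p(μ) = (μ + 5)·(μ^2 - 18μ + 72).
The quadratic factors as (μ - 6)·(μ - 12).
Eigenvalues: -5, 6, 12.

-5, 6, 12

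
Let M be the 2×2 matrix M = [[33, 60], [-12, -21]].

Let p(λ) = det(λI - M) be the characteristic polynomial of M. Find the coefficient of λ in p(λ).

-12

The coefficient of λ of det(λI - M) is −trace(M).
trace(M) = (33) + (-21) = 12, so the coefficient is -12.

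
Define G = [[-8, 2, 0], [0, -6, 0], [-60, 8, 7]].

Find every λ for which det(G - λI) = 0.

-8, -6, 7

Compute the characteristic polynomial p(s) = det(sI - G).
Expanding along the first row, p(s) = s^3 + 7s^2 - 50s - 336.
Try s = -6: p(-6) = 0, so -6 is a root.
Dividing by (s + 6) leaves s^2 + s - 56.
The quadratic factors as (s + 8)·(s - 7).
Eigenvalues: -8, -6, 7.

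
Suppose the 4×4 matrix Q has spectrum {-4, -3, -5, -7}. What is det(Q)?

420

det(Q) is the product of the eigenvalues: (-4) · (-3) · (-5) · (-7) = 420.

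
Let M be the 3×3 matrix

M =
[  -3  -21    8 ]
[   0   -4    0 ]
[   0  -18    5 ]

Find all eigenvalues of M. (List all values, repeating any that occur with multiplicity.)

Compute the characteristic polynomial p(λ) = det(λI - M).
Expanding the 3×3 determinant: p(λ) = λ^3 + 2λ^2 - 23λ - 60.
Rational-root test: λ = -4 gives p(-4) = 0.
Factor out (λ + 4): p(λ) = (λ + 4)·(λ^2 - 2λ - 15).
The quadratic factors as (λ + 3)·(λ - 5).
Eigenvalues: -4, -3, 5.

-4, -3, 5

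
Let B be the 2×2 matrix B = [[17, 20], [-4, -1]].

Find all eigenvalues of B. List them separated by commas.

det(B - rI) = (17 - r)(-1 - r) - (20)·(-4) = r^2 - 16r + 63.
This factors as (r - 7)·(r - 9) = 0.
Eigenvalues: 7, 9.

7, 9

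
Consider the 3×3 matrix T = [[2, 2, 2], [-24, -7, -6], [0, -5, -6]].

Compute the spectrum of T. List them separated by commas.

Set up det(λI - T) = 0.
Expanding along the first row, p(λ) = λ^3 + 11λ^2 + 34λ + 24.
Rational-root test: λ = -4 gives p(-4) = 0.
Dividing by (λ + 4) leaves λ^2 + 7λ + 6.
The quadratic factors as (λ + 6)·(λ + 1).
Eigenvalues: -6, -4, -1.

-6, -4, -1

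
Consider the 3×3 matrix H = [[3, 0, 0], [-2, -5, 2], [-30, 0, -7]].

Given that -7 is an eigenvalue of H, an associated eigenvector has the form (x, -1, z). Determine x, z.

We need (H + 7I)v = 0.
H + 7I = [[10, 0, 0], [-2, 2, 2], [-30, 0, 0]].
Row 1: (10)·x + (0)·-1 + (0)·z = 0
Row 2: (-2)·x + (2)·-1 + (2)·z = 0
Row 3: (-30)·x + (0)·-1 + (0)·z = 0
Solving gives x = 0, z = 1.
Check: H·(0, -1, 1) = (0, 7, -7) = -7·(0, -1, 1).

0, 1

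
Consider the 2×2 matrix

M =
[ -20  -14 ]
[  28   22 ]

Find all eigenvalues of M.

det(M - tI) = (-20 - t)(22 - t) - (-14)·(28) = t^2 - 2t - 48.
This factors as (t + 6)·(t - 8) = 0.
Eigenvalues: -6, 8.

-6, 8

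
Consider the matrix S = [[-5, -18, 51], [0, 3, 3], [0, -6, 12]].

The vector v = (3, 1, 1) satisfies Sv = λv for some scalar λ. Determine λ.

6

Compute Sv: S·(3, 1, 1) = (18, 6, 6).
Since Sv = λv, compare component 1: 18 = λ·3, so λ = 6.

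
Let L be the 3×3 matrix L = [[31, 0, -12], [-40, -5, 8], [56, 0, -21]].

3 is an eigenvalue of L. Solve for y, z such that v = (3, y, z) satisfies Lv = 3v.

-8, 7

We need (L - 3I)v = 0.
L - 3I = [[28, 0, -12], [-40, -8, 8], [56, 0, -24]].
Row 1: (28)·3 + (0)·y + (-12)·z = 0
Row 2: (-40)·3 + (-8)·y + (8)·z = 0
Row 3: (56)·3 + (0)·y + (-24)·z = 0
Solving gives y = -8, z = 7.
Check: L·(3, -8, 7) = (9, -24, 21) = 3·(3, -8, 7).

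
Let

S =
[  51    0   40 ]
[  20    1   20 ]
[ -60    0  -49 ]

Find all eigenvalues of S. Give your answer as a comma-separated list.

The characteristic polynomial is p(t) = det(tI - S).
Cofactor expansion gives p(t) = t^3 - 3t^2 - 97t + 99.
Rational-root test: t = 1 gives p(1) = 0.
Factor out (t - 1): p(t) = (t - 1)·(t^2 - 2t - 99).
The quadratic factors as (t + 9)·(t - 11).
Eigenvalues: -9, 1, 11.

-9, 1, 11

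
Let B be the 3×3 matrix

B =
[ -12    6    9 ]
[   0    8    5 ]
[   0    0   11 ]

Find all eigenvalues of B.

B is upper triangular, so its eigenvalues are the diagonal entries.
Diagonal: -12, 8, 11.

-12, 8, 11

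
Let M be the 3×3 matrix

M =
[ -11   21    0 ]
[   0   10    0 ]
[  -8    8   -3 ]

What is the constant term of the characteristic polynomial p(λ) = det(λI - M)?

p(0) = det(0·I − M) = det(−M) = (−1)^3·det(M).
det(M) = 330, so p(0) = -330.

-330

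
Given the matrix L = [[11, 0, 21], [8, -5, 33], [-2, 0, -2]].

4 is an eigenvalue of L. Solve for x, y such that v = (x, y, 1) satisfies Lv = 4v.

-3, 1

We need (L - 4I)v = 0.
L - 4I = [[7, 0, 21], [8, -9, 33], [-2, 0, -6]].
Row 1: (7)·x + (0)·y + (21)·1 = 0
Row 2: (8)·x + (-9)·y + (33)·1 = 0
Row 3: (-2)·x + (0)·y + (-6)·1 = 0
Solving gives x = -3, y = 1.
Check: L·(-3, 1, 1) = (-12, 4, 4) = 4·(-3, 1, 1).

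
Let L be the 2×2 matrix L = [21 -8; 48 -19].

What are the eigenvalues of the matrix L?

-3, 5

det(L - λI) = (21 - λ)(-19 - λ) - (-8)·(48) = λ^2 - 2λ - 15.
This factors as (λ + 3)·(λ - 5) = 0.
Eigenvalues: -3, 5.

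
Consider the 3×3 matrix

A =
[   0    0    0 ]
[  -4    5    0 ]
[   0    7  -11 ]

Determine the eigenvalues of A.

-11, 0, 5

A is lower triangular, so its eigenvalues are the diagonal entries.
Diagonal: 0, 5, -11.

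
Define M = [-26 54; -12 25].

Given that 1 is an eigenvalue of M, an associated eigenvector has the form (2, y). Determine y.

We need (M - 1I)v = 0.
M - 1I = [[-27, 54], [-12, 24]].
Row 1: (-27)·2 + (54)·y = 0
Row 2: (-12)·2 + (24)·y = 0
Solving gives y = 1.
Check: M·(2, 1) = (2, 1) = 1·(2, 1).

1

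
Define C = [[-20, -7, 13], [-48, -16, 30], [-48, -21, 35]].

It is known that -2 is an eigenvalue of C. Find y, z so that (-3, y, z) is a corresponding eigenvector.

-9, -9

We need (C + 2I)v = 0.
C + 2I = [[-18, -7, 13], [-48, -14, 30], [-48, -21, 37]].
Row 1: (-18)·-3 + (-7)·y + (13)·z = 0
Row 2: (-48)·-3 + (-14)·y + (30)·z = 0
Row 3: (-48)·-3 + (-21)·y + (37)·z = 0
Solving gives y = -9, z = -9.
Check: C·(-3, -9, -9) = (6, 18, 18) = -2·(-3, -9, -9).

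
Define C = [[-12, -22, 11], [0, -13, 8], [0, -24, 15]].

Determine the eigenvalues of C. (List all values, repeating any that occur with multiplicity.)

The characteristic polynomial is p(lambda) = det(lambda·I - C).
Expanding the 3×3 determinant: p(lambda) = lambda^3 + 10·lambda^2 - 27·lambda - 36.
Try lambda = 3: p(3) = 0, so 3 is a root.
Dividing by (lambda - 3) leaves lambda^2 + 13·lambda + 12.
The quadratic factors as (lambda + 12)·(lambda + 1).
Eigenvalues: -12, -1, 3.

-12, -1, 3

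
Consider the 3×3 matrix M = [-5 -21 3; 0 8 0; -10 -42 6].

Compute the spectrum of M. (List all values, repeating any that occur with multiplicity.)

Set up det(μI - M) = 0.
Expanding along the first row, p(μ) = μ^3 - 9μ^2 + 8μ.
Try μ = 0: p(0) = 0, so 0 is a root.
Factor out μ: p(μ) = μ·(μ^2 - 9μ + 8).
The quadratic factors as (μ - 1)·(μ - 8).
Eigenvalues: 0, 1, 8.

0, 1, 8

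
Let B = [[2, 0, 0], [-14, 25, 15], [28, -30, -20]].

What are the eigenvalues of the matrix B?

-5, 2, 10

Set up det(lambda·I - B) = 0.
Expanding along the first row, p(lambda) = lambda^3 - 7·lambda^2 - 40·lambda + 100.
Rational-root test: lambda = 2 gives p(2) = 0.
Dividing by (lambda - 2) leaves lambda^2 - 5·lambda - 50.
The quadratic factors as (lambda + 5)·(lambda - 10).
Eigenvalues: -5, 2, 10.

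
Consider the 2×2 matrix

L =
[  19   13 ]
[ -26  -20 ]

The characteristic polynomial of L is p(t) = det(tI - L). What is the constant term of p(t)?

-42

p(t) = t^2 + t - 42.
The constant term is -42.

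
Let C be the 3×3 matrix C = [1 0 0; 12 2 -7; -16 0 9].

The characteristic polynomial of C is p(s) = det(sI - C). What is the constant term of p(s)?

-18

p(s) = s^3 - 12s^2 + 29s - 18.
The constant term is -18.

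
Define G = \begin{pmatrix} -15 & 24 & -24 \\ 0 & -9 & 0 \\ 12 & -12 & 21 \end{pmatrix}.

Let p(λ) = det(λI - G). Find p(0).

-243

p(0) = det(0·I − G) = det(−G) = (−1)^3·det(G).
det(G) = 243, so p(0) = -243.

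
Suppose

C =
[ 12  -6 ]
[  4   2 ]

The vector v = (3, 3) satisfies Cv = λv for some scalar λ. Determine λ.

6

Compute Cv: C·(3, 3) = (18, 18).
Since Cv = λv, compare component 1: 18 = λ·3, so λ = 6.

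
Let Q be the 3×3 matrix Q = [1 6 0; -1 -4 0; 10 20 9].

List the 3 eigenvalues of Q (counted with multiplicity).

-2, -1, 9

Compute the characteristic polynomial p(λ) = det(λI - Q).
Expanding along the first row, p(λ) = λ^3 - 6λ^2 - 25λ - 18.
Try λ = -2: p(-2) = 0, so -2 is a root.
Dividing by (λ + 2) leaves λ^2 - 8λ - 9.
The quadratic factors as (λ + 1)·(λ - 9).
Eigenvalues: -2, -1, 9.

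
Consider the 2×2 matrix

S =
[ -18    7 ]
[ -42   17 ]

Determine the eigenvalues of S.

det(S - λI) = (-18 - λ)(17 - λ) - (7)·(-42) = λ^2 + λ - 12.
This factors as (λ + 4)·(λ - 3) = 0.
Eigenvalues: -4, 3.

-4, 3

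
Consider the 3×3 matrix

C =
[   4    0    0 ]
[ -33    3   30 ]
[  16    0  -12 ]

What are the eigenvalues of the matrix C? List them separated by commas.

Compute the characteristic polynomial p(lambda) = det(lambda·I - C).
Expanding the 3×3 determinant: p(lambda) = lambda^3 + 5·lambda^2 - 72·lambda + 144.
Try lambda = 4: p(4) = 0, so 4 is a root.
Factor out (lambda - 4): p(lambda) = (lambda - 4)·(lambda^2 + 9·lambda - 36).
The quadratic factors as (lambda + 12)·(lambda - 3).
Eigenvalues: -12, 3, 4.

-12, 3, 4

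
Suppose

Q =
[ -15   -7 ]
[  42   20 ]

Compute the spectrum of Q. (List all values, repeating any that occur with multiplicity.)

det(Q - tI) = (-15 - t)(20 - t) - (-7)·(42) = t^2 - 5t - 6.
This factors as (t + 1)·(t - 6) = 0.
Eigenvalues: -1, 6.

-1, 6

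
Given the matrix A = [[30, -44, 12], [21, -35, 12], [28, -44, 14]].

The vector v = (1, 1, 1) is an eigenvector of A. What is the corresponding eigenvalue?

Compute Av: A·(1, 1, 1) = (-2, -2, -2).
Since Av = λv, compare component 1: -2 = λ·1, so λ = -2.

-2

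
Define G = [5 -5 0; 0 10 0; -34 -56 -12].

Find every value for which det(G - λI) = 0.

Set up det(μI - G) = 0.
Expanding the 3×3 determinant: p(μ) = μ^3 - 3μ^2 - 130μ + 600.
Since p(10) = 0, μ = 10 is a root.
Dividing by (μ - 10) leaves μ^2 + 7μ - 60.
The quadratic factors as (μ + 12)·(μ - 5).
Eigenvalues: -12, 5, 10.

-12, 5, 10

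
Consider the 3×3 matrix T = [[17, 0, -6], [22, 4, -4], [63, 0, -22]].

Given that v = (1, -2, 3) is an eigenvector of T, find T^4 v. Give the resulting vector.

(1, -2, 3)

First find the eigenvalue: Tv = (-1, 2, -3) = -1·(1, -2, 3), so λ = -1.
Then T^4 v = λ^4·v = (-1)^4·(1, -2, 3) = 1·(1, -2, 3) = (1, -2, 3).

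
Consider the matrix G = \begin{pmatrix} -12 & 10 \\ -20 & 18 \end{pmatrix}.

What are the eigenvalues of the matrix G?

-2, 8

det(G - lambda·I) = (-12 - lambda)(18 - lambda) - (10)·(-20) = lambda^2 - 6·lambda - 16.
This factors as (lambda + 2)·(lambda - 8) = 0.
Eigenvalues: -2, 8.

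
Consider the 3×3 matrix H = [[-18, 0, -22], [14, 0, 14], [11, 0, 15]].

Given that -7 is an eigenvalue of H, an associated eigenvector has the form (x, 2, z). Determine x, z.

-2, 1

We need (H + 7I)v = 0.
H + 7I = [[-11, 0, -22], [14, 7, 14], [11, 0, 22]].
Row 1: (-11)·x + (0)·2 + (-22)·z = 0
Row 2: (14)·x + (7)·2 + (14)·z = 0
Row 3: (11)·x + (0)·2 + (22)·z = 0
Solving gives x = -2, z = 1.
Check: H·(-2, 2, 1) = (14, -14, -7) = -7·(-2, 2, 1).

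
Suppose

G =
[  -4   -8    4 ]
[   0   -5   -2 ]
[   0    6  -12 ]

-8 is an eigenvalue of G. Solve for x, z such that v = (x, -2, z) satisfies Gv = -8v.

-1, -3

We need (G + 8I)v = 0.
G + 8I = [[4, -8, 4], [0, 3, -2], [0, 6, -4]].
Row 1: (4)·x + (-8)·-2 + (4)·z = 0
Row 2: (0)·x + (3)·-2 + (-2)·z = 0
Row 3: (0)·x + (6)·-2 + (-4)·z = 0
Solving gives x = -1, z = -3.
Check: G·(-1, -2, -3) = (8, 16, 24) = -8·(-1, -2, -3).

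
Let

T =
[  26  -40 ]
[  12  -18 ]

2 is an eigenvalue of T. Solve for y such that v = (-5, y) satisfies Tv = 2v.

-3

We need (T - 2I)v = 0.
T - 2I = [[24, -40], [12, -20]].
Row 1: (24)·-5 + (-40)·y = 0
Row 2: (12)·-5 + (-20)·y = 0
Solving gives y = -3.
Check: T·(-5, -3) = (-10, -6) = 2·(-5, -3).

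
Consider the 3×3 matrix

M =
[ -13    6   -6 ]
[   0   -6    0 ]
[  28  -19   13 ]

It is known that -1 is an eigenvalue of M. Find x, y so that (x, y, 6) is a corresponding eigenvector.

-3, 0

We need (M + 1I)v = 0.
M + 1I = [[-12, 6, -6], [0, -5, 0], [28, -19, 14]].
Row 1: (-12)·x + (6)·y + (-6)·6 = 0
Row 2: (0)·x + (-5)·y + (0)·6 = 0
Row 3: (28)·x + (-19)·y + (14)·6 = 0
Solving gives x = -3, y = 0.
Check: M·(-3, 0, 6) = (3, 0, -6) = -1·(-3, 0, 6).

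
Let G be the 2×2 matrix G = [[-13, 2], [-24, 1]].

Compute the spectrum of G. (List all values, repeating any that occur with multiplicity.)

-7, -5

det(G - rI) = (-13 - r)(1 - r) - (2)·(-24) = r^2 + 12r + 35.
This factors as (r + 7)·(r + 5) = 0.
Eigenvalues: -7, -5.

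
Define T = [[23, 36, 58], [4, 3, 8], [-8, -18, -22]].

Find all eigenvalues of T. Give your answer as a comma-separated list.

-6, 3, 7

The characteristic polynomial is p(t) = det(tI - T).
Cofactor expansion gives p(t) = t^3 - 4t^2 - 39t + 126.
Since p(7) = 0, t = 7 is a root.
Dividing by (t - 7) leaves t^2 + 3t - 18.
The quadratic factors as (t + 6)·(t - 3).
Eigenvalues: -6, 3, 7.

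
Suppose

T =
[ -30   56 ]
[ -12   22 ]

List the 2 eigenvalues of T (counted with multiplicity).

det(T - λI) = (-30 - λ)(22 - λ) - (56)·(-12) = λ^2 + 8λ + 12.
This factors as (λ + 6)·(λ + 2) = 0.
Eigenvalues: -6, -2.

-6, -2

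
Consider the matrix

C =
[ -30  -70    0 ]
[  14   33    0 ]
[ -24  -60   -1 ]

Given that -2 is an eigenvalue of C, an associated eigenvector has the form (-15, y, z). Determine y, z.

We need (C + 2I)v = 0.
C + 2I = [[-28, -70, 0], [14, 35, 0], [-24, -60, 1]].
Row 1: (-28)·-15 + (-70)·y + (0)·z = 0
Row 2: (14)·-15 + (35)·y + (0)·z = 0
Row 3: (-24)·-15 + (-60)·y + (1)·z = 0
Solving gives y = 6, z = 0.
Check: C·(-15, 6, 0) = (30, -12, 0) = -2·(-15, 6, 0).

6, 0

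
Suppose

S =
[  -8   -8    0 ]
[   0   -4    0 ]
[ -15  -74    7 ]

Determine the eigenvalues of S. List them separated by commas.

Set up det(tI - S) = 0.
Expanding along the first row, p(t) = t^3 + 5t^2 - 52t - 224.
Try t = -4: p(-4) = 0, so -4 is a root.
Factor out (t + 4): p(t) = (t + 4)·(t^2 + t - 56).
The quadratic factors as (t + 8)·(t - 7).
Eigenvalues: -8, -4, 7.

-8, -4, 7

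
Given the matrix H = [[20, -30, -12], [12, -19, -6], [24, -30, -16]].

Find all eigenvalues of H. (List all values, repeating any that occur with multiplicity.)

-7, -4, -4

Compute the characteristic polynomial p(λ) = det(λI - H).
Expanding along the first row, p(λ) = λ^3 + 15λ^2 + 72λ + 112.
Since p(-4) = 0, λ = -4 is a root.
Dividing by (λ + 4) leaves λ^2 + 11λ + 28.
The quadratic factors as (λ + 7)·(λ + 4).
Eigenvalues: -7, -4, -4.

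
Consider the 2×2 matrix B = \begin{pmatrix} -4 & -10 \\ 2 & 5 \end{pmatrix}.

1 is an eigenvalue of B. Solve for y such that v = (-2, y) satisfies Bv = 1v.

We need (B - 1I)v = 0.
B - 1I = [[-5, -10], [2, 4]].
Row 1: (-5)·-2 + (-10)·y = 0
Row 2: (2)·-2 + (4)·y = 0
Solving gives y = 1.
Check: B·(-2, 1) = (-2, 1) = 1·(-2, 1).

1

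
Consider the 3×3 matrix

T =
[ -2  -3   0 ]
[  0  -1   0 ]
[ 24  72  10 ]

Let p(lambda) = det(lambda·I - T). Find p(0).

p(0) = det(0·I − T) = det(−T) = (−1)^3·det(T).
det(T) = 20, so p(0) = -20.

-20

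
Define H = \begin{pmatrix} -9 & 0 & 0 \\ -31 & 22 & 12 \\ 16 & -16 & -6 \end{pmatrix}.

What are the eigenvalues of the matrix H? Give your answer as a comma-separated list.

The characteristic polynomial is p(t) = det(tI - H).
Cofactor expansion gives p(t) = t^3 - 7t^2 - 84t + 540.
Try t = 6: p(6) = 0, so 6 is a root.
Factor out (t - 6): p(t) = (t - 6)·(t^2 - t - 90).
The quadratic factors as (t + 9)·(t - 10).
Eigenvalues: -9, 6, 10.

-9, 6, 10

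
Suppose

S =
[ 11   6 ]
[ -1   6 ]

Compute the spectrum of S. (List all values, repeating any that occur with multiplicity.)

8, 9

det(S - λI) = (11 - λ)(6 - λ) - (6)·(-1) = λ^2 - 17λ + 72.
This factors as (λ - 8)·(λ - 9) = 0.
Eigenvalues: 8, 9.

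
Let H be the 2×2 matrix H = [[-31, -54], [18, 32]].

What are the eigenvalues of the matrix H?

-4, 5

det(H - lambda·I) = (-31 - lambda)(32 - lambda) - (-54)·(18) = lambda^2 - lambda - 20.
This factors as (lambda + 4)·(lambda - 5) = 0.
Eigenvalues: -4, 5.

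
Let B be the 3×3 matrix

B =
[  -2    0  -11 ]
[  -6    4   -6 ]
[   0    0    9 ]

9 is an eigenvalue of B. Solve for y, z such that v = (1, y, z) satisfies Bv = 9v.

0, -1

We need (B - 9I)v = 0.
B - 9I = [[-11, 0, -11], [-6, -5, -6], [0, 0, 0]].
Row 1: (-11)·1 + (0)·y + (-11)·z = 0
Row 2: (-6)·1 + (-5)·y + (-6)·z = 0
Row 3: (0)·1 + (0)·y + (0)·z = 0
Solving gives y = 0, z = -1.
Check: B·(1, 0, -1) = (9, 0, -9) = 9·(1, 0, -1).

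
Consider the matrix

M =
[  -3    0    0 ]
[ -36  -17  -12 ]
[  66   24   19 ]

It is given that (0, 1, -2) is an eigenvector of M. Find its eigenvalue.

Compute Mv: M·(0, 1, -2) = (0, 7, -14).
Since Mv = λv, compare component 2: 7 = λ·1, so λ = 7.

7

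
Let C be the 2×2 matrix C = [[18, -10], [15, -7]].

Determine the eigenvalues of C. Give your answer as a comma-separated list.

det(C - μI) = (18 - μ)(-7 - μ) - (-10)·(15) = μ^2 - 11μ + 24.
This factors as (μ - 3)·(μ - 8) = 0.
Eigenvalues: 3, 8.

3, 8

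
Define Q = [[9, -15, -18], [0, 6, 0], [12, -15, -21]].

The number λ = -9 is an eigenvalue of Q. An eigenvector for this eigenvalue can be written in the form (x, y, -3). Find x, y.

We need (Q + 9I)v = 0.
Q + 9I = [[18, -15, -18], [0, 15, 0], [12, -15, -12]].
Row 1: (18)·x + (-15)·y + (-18)·-3 = 0
Row 2: (0)·x + (15)·y + (0)·-3 = 0
Row 3: (12)·x + (-15)·y + (-12)·-3 = 0
Solving gives x = -3, y = 0.
Check: Q·(-3, 0, -3) = (27, 0, 27) = -9·(-3, 0, -3).

-3, 0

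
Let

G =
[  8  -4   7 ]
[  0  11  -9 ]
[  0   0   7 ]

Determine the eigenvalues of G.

G is upper triangular, so its eigenvalues are the diagonal entries.
Diagonal: 8, 11, 7.

7, 8, 11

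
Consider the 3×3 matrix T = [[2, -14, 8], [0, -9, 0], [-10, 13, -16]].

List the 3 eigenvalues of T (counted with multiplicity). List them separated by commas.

-9, -8, -6

Set up det(lambda·I - T) = 0.
Expanding the 3×3 determinant: p(lambda) = lambda^3 + 23·lambda^2 + 174·lambda + 432.
Try lambda = -8: p(-8) = 0, so -8 is a root.
Factor out (lambda + 8): p(lambda) = (lambda + 8)·(lambda^2 + 15·lambda + 54).
The quadratic factors as (lambda + 9)·(lambda + 6).
Eigenvalues: -9, -8, -6.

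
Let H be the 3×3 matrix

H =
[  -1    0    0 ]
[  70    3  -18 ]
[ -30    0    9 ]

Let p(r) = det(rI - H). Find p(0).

p(0) = det(0·I − H) = det(−H) = (−1)^3·det(H).
det(H) = -27, so p(0) = 27.

27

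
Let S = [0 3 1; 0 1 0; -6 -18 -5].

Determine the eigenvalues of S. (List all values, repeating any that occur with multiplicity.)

-3, -2, 1

Set up det(rI - S) = 0.
Expanding along the first row, p(r) = r^3 + 4r^2 + r - 6.
Rational-root test: r = 1 gives p(1) = 0.
Factor out (r - 1): p(r) = (r - 1)·(r^2 + 5r + 6).
The quadratic factors as (r + 3)·(r + 2).
Eigenvalues: -3, -2, 1.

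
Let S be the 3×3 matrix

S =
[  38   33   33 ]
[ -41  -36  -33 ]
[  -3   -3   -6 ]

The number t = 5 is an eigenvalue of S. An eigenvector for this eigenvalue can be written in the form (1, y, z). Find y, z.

-1, 0

We need (S - 5I)v = 0.
S - 5I = [[33, 33, 33], [-41, -41, -33], [-3, -3, -11]].
Row 1: (33)·1 + (33)·y + (33)·z = 0
Row 2: (-41)·1 + (-41)·y + (-33)·z = 0
Row 3: (-3)·1 + (-3)·y + (-11)·z = 0
Solving gives y = -1, z = 0.
Check: S·(1, -1, 0) = (5, -5, 0) = 5·(1, -1, 0).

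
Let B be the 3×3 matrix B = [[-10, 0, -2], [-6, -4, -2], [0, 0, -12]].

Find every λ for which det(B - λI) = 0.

-12, -10, -4

Compute the characteristic polynomial p(r) = det(rI - B).
Expanding along the first row, p(r) = r^3 + 26r^2 + 208r + 480.
Since p(-4) = 0, r = -4 is a root.
Dividing by (r + 4) leaves r^2 + 22r + 120.
The quadratic factors as (r + 12)·(r + 10).
Eigenvalues: -12, -10, -4.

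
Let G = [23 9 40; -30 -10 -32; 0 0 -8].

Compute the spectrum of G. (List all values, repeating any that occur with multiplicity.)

The characteristic polynomial is p(μ) = det(μI - G).
Expanding the 3×3 determinant: p(μ) = μ^3 - 5μ^2 - 64μ + 320.
Since p(-8) = 0, μ = -8 is a root.
Dividing by (μ + 8) leaves μ^2 - 13μ + 40.
The quadratic factors as (μ - 5)·(μ - 8).
Eigenvalues: -8, 5, 8.

-8, 5, 8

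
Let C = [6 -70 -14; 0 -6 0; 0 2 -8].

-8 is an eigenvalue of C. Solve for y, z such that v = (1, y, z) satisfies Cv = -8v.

We need (C + 8I)v = 0.
C + 8I = [[14, -70, -14], [0, 2, 0], [0, 2, 0]].
Row 1: (14)·1 + (-70)·y + (-14)·z = 0
Row 2: (0)·1 + (2)·y + (0)·z = 0
Row 3: (0)·1 + (2)·y + (0)·z = 0
Solving gives y = 0, z = 1.
Check: C·(1, 0, 1) = (-8, 0, -8) = -8·(1, 0, 1).

0, 1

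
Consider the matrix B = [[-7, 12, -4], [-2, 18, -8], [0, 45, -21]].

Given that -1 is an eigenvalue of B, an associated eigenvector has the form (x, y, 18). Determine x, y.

4, 8

We need (B + 1I)v = 0.
B + 1I = [[-6, 12, -4], [-2, 19, -8], [0, 45, -20]].
Row 1: (-6)·x + (12)·y + (-4)·18 = 0
Row 2: (-2)·x + (19)·y + (-8)·18 = 0
Row 3: (0)·x + (45)·y + (-20)·18 = 0
Solving gives x = 4, y = 8.
Check: B·(4, 8, 18) = (-4, -8, -18) = -1·(4, 8, 18).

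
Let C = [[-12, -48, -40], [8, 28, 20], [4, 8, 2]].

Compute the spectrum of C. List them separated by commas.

Compute the characteristic polynomial p(lambda) = det(lambda·I - C).
Expanding along the first row, p(lambda) = lambda^3 - 18·lambda^2 + 80·lambda - 96.
Since p(2) = 0, lambda = 2 is a root.
Dividing by (lambda - 2) leaves lambda^2 - 16·lambda + 48.
The quadratic factors as (lambda - 4)·(lambda - 12).
Eigenvalues: 2, 4, 12.

2, 4, 12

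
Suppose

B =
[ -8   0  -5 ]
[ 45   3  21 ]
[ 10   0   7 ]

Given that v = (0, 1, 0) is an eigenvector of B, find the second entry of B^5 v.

First find the eigenvalue: Bv = (0, 3, 0) = 3·(0, 1, 0), so λ = 3.
Then B^5 v = λ^5·v = 3^5·(0, 1, 0) = 243·(0, 1, 0) = (0, 243, 0).

243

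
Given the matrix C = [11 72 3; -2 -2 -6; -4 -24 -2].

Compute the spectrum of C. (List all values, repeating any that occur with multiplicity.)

Compute the characteristic polynomial p(μ) = det(μI - C).
Cofactor expansion gives p(μ) = μ^3 - 7μ^2 - 28μ - 20.
Rational-root test: μ = 10 gives p(10) = 0.
Dividing by (μ - 10) leaves μ^2 + 3μ + 2.
The quadratic factors as (μ + 2)·(μ + 1).
Eigenvalues: -2, -1, 10.

-2, -1, 10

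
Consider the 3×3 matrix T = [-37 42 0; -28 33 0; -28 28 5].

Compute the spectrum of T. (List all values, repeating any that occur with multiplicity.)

Compute the characteristic polynomial p(r) = det(rI - T).
Cofactor expansion gives p(r) = r^3 - r^2 - 65r + 225.
Rational-root test: r = 5 gives p(5) = 0.
Factor out (r - 5): p(r) = (r - 5)·(r^2 + 4r - 45).
The quadratic factors as (r + 9)·(r - 5).
Eigenvalues: -9, 5, 5.

-9, 5, 5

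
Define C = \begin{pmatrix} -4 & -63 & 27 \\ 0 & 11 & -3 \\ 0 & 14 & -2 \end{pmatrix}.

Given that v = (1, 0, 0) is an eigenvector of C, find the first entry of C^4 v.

First find the eigenvalue: Cv = (-4, 0, 0) = -4·(1, 0, 0), so λ = -4.
Then C^4 v = λ^4·v = (-4)^4·(1, 0, 0) = 256·(1, 0, 0) = (256, 0, 0).

256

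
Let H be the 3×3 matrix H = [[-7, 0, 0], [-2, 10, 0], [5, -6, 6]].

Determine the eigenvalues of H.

H is lower triangular, so its eigenvalues are the diagonal entries.
Diagonal: -7, 10, 6.

-7, 6, 10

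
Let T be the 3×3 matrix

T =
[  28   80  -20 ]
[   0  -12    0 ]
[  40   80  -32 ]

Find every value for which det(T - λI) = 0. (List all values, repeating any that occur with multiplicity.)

The characteristic polynomial is p(t) = det(tI - T).
Cofactor expansion gives p(t) = t^3 + 16t^2 - 48t - 1152.
Try t = 8: p(8) = 0, so 8 is a root.
Factor out (t - 8): p(t) = (t - 8)·(t^2 + 24t + 144).
The quadratic factor is (t + 12)^2.
Eigenvalues: -12, -12, 8.

-12, -12, 8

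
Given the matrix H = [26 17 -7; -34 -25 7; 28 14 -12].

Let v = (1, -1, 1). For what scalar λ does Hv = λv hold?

2

Compute Hv: H·(1, -1, 1) = (2, -2, 2).
Since Hv = λv, compare component 1: 2 = λ·1, so λ = 2.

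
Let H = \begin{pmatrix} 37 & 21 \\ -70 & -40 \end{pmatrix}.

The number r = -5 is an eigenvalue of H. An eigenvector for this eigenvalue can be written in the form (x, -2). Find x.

We need (H + 5I)v = 0.
H + 5I = [[42, 21], [-70, -35]].
Row 1: (42)·x + (21)·-2 = 0
Row 2: (-70)·x + (-35)·-2 = 0
Solving gives x = 1.
Check: H·(1, -2) = (-5, 10) = -5·(1, -2).

1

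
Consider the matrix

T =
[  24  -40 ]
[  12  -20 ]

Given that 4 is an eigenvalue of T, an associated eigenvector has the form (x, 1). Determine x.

We need (T - 4I)v = 0.
T - 4I = [[20, -40], [12, -24]].
Row 1: (20)·x + (-40)·1 = 0
Row 2: (12)·x + (-24)·1 = 0
Solving gives x = 2.
Check: T·(2, 1) = (8, 4) = 4·(2, 1).

2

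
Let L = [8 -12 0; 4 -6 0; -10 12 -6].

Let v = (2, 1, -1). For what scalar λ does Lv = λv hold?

2

Compute Lv: L·(2, 1, -1) = (4, 2, -2).
Since Lv = λv, compare component 1: 4 = λ·2, so λ = 2.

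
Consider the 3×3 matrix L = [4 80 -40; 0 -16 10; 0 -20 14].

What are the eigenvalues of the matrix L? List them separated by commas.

-6, 4, 4

Set up det(sI - L) = 0.
Cofactor expansion gives p(s) = s^3 - 2s^2 - 32s + 96.
Since p(4) = 0, s = 4 is a root.
Dividing by (s - 4) leaves s^2 + 2s - 24.
The quadratic factors as (s + 6)·(s - 4).
Eigenvalues: -6, 4, 4.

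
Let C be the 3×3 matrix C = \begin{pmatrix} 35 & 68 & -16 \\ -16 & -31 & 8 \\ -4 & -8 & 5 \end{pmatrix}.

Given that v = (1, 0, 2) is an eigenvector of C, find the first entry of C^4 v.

First find the eigenvalue: Cv = (3, 0, 6) = 3·(1, 0, 2), so λ = 3.
Then C^4 v = λ^4·v = 3^4·(1, 0, 2) = 81·(1, 0, 2) = (81, 0, 162).

81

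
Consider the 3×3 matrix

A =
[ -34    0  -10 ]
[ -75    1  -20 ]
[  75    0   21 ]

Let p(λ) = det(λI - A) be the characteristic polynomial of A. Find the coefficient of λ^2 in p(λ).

12

The coefficient of λ^2 of det(λI - A) is −trace(A).
trace(A) = (-34) + (1) + (21) = -12, so the coefficient is 12.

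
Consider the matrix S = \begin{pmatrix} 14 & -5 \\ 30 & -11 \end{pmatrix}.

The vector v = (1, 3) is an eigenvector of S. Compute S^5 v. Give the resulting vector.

First find the eigenvalue: Sv = (-1, -3) = -1·(1, 3), so λ = -1.
Then S^5 v = λ^5·v = (-1)^5·(1, 3) = -1·(1, 3) = (-1, -3).

(-1, -3)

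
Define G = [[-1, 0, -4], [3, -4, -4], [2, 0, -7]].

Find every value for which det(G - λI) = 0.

-5, -4, -3

The characteristic polynomial is p(λ) = det(λI - G).
Expanding the 3×3 determinant: p(λ) = λ^3 + 12λ^2 + 47λ + 60.
Try λ = -5: p(-5) = 0, so -5 is a root.
Dividing by (λ + 5) leaves λ^2 + 7λ + 12.
The quadratic factors as (λ + 4)·(λ + 3).
Eigenvalues: -5, -4, -3.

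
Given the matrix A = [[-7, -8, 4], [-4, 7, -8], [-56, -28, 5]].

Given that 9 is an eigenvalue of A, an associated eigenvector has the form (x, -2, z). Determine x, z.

1, 0

We need (A - 9I)v = 0.
A - 9I = [[-16, -8, 4], [-4, -2, -8], [-56, -28, -4]].
Row 1: (-16)·x + (-8)·-2 + (4)·z = 0
Row 2: (-4)·x + (-2)·-2 + (-8)·z = 0
Row 3: (-56)·x + (-28)·-2 + (-4)·z = 0
Solving gives x = 1, z = 0.
Check: A·(1, -2, 0) = (9, -18, 0) = 9·(1, -2, 0).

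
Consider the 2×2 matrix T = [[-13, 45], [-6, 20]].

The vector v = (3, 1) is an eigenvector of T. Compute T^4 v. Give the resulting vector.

First find the eigenvalue: Tv = (6, 2) = 2·(3, 1), so λ = 2.
Then T^4 v = λ^4·v = 2^4·(3, 1) = 16·(3, 1) = (48, 16).

(48, 16)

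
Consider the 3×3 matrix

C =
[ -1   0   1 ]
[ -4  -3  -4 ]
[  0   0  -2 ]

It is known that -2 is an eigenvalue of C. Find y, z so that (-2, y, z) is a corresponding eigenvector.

0, 2

We need (C + 2I)v = 0.
C + 2I = [[1, 0, 1], [-4, -1, -4], [0, 0, 0]].
Row 1: (1)·-2 + (0)·y + (1)·z = 0
Row 2: (-4)·-2 + (-1)·y + (-4)·z = 0
Row 3: (0)·-2 + (0)·y + (0)·z = 0
Solving gives y = 0, z = 2.
Check: C·(-2, 0, 2) = (4, 0, -4) = -2·(-2, 0, 2).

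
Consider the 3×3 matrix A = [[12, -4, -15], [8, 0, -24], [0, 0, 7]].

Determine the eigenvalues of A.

The characteristic polynomial is p(lambda) = det(lambda·I - A).
Expanding along the first row, p(lambda) = lambda^3 - 19·lambda^2 + 116·lambda - 224.
Try lambda = 4: p(4) = 0, so 4 is a root.
Factor out (lambda - 4): p(lambda) = (lambda - 4)·(lambda^2 - 15·lambda + 56).
The quadratic factors as (lambda - 7)·(lambda - 8).
Eigenvalues: 4, 7, 8.

4, 7, 8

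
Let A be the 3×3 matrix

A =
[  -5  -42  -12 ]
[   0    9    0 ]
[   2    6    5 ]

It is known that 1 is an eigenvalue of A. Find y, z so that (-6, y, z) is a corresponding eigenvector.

0, 3

We need (A - 1I)v = 0.
A - 1I = [[-6, -42, -12], [0, 8, 0], [2, 6, 4]].
Row 1: (-6)·-6 + (-42)·y + (-12)·z = 0
Row 2: (0)·-6 + (8)·y + (0)·z = 0
Row 3: (2)·-6 + (6)·y + (4)·z = 0
Solving gives y = 0, z = 3.
Check: A·(-6, 0, 3) = (-6, 0, 3) = 1·(-6, 0, 3).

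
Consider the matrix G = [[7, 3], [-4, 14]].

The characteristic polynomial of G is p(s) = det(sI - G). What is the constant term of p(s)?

p(s) = s^2 - 21s + 110.
The constant term is 110.

110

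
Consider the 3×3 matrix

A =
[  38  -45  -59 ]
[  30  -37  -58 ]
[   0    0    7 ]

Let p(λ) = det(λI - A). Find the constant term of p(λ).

392

p(λ) = λ^3 - 8λ^2 - 49λ + 392.
The constant term is 392.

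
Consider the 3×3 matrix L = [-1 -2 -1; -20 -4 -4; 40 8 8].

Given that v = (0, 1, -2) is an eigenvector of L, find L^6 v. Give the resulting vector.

First find the eigenvalue: Lv = (0, 4, -8) = 4·(0, 1, -2), so λ = 4.
Then L^6 v = λ^6·v = 4^6·(0, 1, -2) = 4096·(0, 1, -2) = (0, 4096, -8192).

(0, 4096, -8192)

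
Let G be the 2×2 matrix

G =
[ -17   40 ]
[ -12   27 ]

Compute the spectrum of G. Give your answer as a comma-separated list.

3, 7

det(G - rI) = (-17 - r)(27 - r) - (40)·(-12) = r^2 - 10r + 21.
This factors as (r - 3)·(r - 7) = 0.
Eigenvalues: 3, 7.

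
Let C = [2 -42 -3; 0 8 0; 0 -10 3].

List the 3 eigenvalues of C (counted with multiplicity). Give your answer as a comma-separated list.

Compute the characteristic polynomial p(λ) = det(λI - C).
Cofactor expansion gives p(λ) = λ^3 - 13λ^2 + 46λ - 48.
Since p(8) = 0, λ = 8 is a root.
Factor out (λ - 8): p(λ) = (λ - 8)·(λ^2 - 5λ + 6).
The quadratic factors as (λ - 2)·(λ - 3).
Eigenvalues: 2, 3, 8.

2, 3, 8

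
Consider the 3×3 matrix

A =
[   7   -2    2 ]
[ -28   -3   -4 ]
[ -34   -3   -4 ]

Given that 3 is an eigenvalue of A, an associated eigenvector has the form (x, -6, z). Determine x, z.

We need (A - 3I)v = 0.
A - 3I = [[4, -2, 2], [-28, -6, -4], [-34, -3, -7]].
Row 1: (4)·x + (-2)·-6 + (2)·z = 0
Row 2: (-28)·x + (-6)·-6 + (-4)·z = 0
Row 3: (-34)·x + (-3)·-6 + (-7)·z = 0
Solving gives x = 3, z = -12.
Check: A·(3, -6, -12) = (9, -18, -36) = 3·(3, -6, -12).

3, -12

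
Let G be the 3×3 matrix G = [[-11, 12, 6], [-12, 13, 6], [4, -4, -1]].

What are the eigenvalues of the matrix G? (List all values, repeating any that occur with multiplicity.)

-1, 1, 1

Compute the characteristic polynomial p(t) = det(tI - G).
Expanding the 3×3 determinant: p(t) = t^3 - t^2 - t + 1.
Since p(1) = 0, t = 1 is a root.
Factor out (t - 1): p(t) = (t - 1)·(t^2 - 1).
The quadratic factors as (t + 1)·(t - 1).
Eigenvalues: -1, 1, 1.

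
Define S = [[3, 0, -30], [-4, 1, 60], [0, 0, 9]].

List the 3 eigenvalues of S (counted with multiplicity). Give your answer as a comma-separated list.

Set up det(tI - S) = 0.
Expanding the 3×3 determinant: p(t) = t^3 - 13t^2 + 39t - 27.
Rational-root test: t = 1 gives p(1) = 0.
Dividing by (t - 1) leaves t^2 - 12t + 27.
The quadratic factors as (t - 3)·(t - 9).
Eigenvalues: 1, 3, 9.

1, 3, 9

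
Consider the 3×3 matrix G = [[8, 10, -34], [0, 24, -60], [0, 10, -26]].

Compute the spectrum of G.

-6, 4, 8

Set up det(λI - G) = 0.
Expanding the 3×3 determinant: p(λ) = λ^3 - 6λ^2 - 40λ + 192.
Try λ = 8: p(8) = 0, so 8 is a root.
Dividing by (λ - 8) leaves λ^2 + 2λ - 24.
The quadratic factors as (λ + 6)·(λ - 4).
Eigenvalues: -6, 4, 8.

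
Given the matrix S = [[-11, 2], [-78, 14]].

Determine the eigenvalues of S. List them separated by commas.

det(S - tI) = (-11 - t)(14 - t) - (2)·(-78) = t^2 - 3t + 2.
This factors as (t - 1)·(t - 2) = 0.
Eigenvalues: 1, 2.

1, 2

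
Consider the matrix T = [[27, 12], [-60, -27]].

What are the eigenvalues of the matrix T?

det(T - tI) = (27 - t)(-27 - t) - (12)·(-60) = t^2 - 9.
This factors as (t + 3)·(t - 3) = 0.
Eigenvalues: -3, 3.

-3, 3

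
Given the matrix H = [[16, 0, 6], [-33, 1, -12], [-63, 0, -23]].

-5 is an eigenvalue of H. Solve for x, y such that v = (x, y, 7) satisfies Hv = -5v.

-2, 3

We need (H + 5I)v = 0.
H + 5I = [[21, 0, 6], [-33, 6, -12], [-63, 0, -18]].
Row 1: (21)·x + (0)·y + (6)·7 = 0
Row 2: (-33)·x + (6)·y + (-12)·7 = 0
Row 3: (-63)·x + (0)·y + (-18)·7 = 0
Solving gives x = -2, y = 3.
Check: H·(-2, 3, 7) = (10, -15, -35) = -5·(-2, 3, 7).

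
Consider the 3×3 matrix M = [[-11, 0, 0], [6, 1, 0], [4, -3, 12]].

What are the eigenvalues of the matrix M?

M is lower triangular, so its eigenvalues are the diagonal entries.
Diagonal: -11, 1, 12.

-11, 1, 12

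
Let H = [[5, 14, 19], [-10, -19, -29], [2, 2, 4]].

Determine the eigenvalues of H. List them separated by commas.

Compute the characteristic polynomial p(lambda) = det(lambda·I - H).
Cofactor expansion gives p(lambda) = lambda^3 + 10·lambda^2 + 9·lambda.
Try lambda = -1: p(-1) = 0, so -1 is a root.
Factor out (lambda + 1): p(lambda) = (lambda + 1)·(lambda^2 + 9·lambda).
The quadratic factors as (lambda + 9)·lambda.
Eigenvalues: -9, -1, 0.

-9, -1, 0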